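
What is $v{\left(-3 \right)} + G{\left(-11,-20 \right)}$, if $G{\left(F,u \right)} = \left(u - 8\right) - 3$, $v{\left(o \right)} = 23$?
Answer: $-8$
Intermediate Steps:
$G{\left(F,u \right)} = -11 + u$ ($G{\left(F,u \right)} = \left(-8 + u\right) - 3 = -11 + u$)
$v{\left(-3 \right)} + G{\left(-11,-20 \right)} = 23 - 31 = -8$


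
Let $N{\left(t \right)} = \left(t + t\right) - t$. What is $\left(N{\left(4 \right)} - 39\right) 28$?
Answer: $-980$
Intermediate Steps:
$N{\left(t \right)} = t$ ($N{\left(t \right)} = 2 t - t = t$)
$\left(N{\left(4 \right)} - 39\right) 28 = \left(4 - 39\right) 28 = \left(-35\right) 28 = -980$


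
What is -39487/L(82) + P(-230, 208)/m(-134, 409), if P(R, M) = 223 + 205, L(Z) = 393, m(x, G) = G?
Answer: -15981979/160737 ≈ -99.429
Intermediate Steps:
P(R, M) = 428
-39487/L(82) + P(-230, 208)/m(-134, 409) = -39487/393 + 428/409 = -15981979/160737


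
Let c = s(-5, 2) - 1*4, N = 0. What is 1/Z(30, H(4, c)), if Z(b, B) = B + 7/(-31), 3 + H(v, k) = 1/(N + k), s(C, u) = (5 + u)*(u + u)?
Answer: -744/2369 ≈ -0.31406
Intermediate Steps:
s(C, u) = 2*u*(5 + u) (s(C, u) = (5 + u)*(2*u) = 2*u*(5 + u))
c = 24 (c = 2*2*(5 + 2) - 1*4 = 2*2*7 - 4 = 28 - 4 = 24)
H(v, k) = -3 + 1/k (H(v, k) = -3 + 1/(0 + k) = -3 + 1/k)
Z(b, B) = -7/31 + B (Z(b, B) = B + 7*(-1/31) = B - 7/31 = -7/31 + B)
1/Z(30, H(4, c)) = 1/(-7/31 + (-3 + 1/24)) = 1/(-7/31 - 71/24) = 1/(-2369/744) = -744/2369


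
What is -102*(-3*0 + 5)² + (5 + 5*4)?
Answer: -2525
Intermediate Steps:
-102*(-3*0 + 5)² + (5 + 5*4) = -102*(0 + 5)² + (5 + 20) = -102*5² + 25 = -102*25 + 25 = -2550 + 25 = -2525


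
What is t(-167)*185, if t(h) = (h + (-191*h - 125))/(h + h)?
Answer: -5846925/334 ≈ -17506.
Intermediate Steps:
t(h) = (-125 - 190*h)/(2*h) (t(h) = (h + (-125 - 191*h))/((2*h)) = (-125 - 190*h)*(1/(2*h)) = (-125 - 190*h)/(2*h))
t(-167)*185 = (-95 - 125/2/(-167))*185 = (-95 - 125/2*(-1/167))*185 = (-95 + 125/334)*185 = -31605/334*185 = -5846925/334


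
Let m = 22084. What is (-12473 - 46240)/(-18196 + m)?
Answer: -19571/1296 ≈ -15.101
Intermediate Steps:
(-12473 - 46240)/(-18196 + m) = (-12473 - 46240)/(-18196 + 22084) = -58713/3888 = -58713*1/3888 = -19571/1296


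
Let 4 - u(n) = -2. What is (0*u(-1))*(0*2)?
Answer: 0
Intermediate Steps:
u(n) = 6 (u(n) = 4 - 1*(-2) = 4 + 2 = 6)
(0*u(-1))*(0*2) = (0*6)*(0*2) = 0*0 = 0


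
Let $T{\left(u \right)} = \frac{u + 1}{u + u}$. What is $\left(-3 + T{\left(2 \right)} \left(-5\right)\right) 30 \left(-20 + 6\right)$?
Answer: $2835$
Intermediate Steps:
$T{\left(u \right)} = \frac{1 + u}{2 u}$
$\left(-3 + T{\left(2 \right)} \left(-5\right)\right) 30 \left(-20 + 6\right) = \left(-3 + \frac{1 + 2}{2 \cdot 2} \left(-5\right)\right) 30 \left(-20 + 6\right) = \left(-3 + \frac{1}{2} \cdot \frac{1}{2} \cdot 3 \left(-5\right)\right) 30 \left(-14\right) = \left(-3 + \frac{3}{4} \left(-5\right)\right) 30 \left(-14\right) = \left(-3 - \frac{15}{4}\right) 30 \left(-14\right) = \left(- \frac{27}{4}\right) 30 \left(-14\right) = \left(- \frac{405}{2}\right) \left(-14\right) = 2835$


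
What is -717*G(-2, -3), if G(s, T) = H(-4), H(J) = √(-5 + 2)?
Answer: -717*I*√3 ≈ -1241.9*I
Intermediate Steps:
H(J) = I*√3 (H(J) = √(-3) = I*√3)
G(s, T) = I*√3
-717*G(-2, -3) = -717*I*√3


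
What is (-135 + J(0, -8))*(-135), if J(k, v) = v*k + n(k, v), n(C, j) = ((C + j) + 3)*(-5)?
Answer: 14850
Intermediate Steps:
n(C, j) = -15 - 5*C - 5*j (n(C, j) = (3 + C + j)*(-5) = -15 - 5*C - 5*j)
J(k, v) = -15 - 5*k - 5*v + k*v (J(k, v) = v*k + (-15 - 5*k - 5*v) = k*v + (-15 - 5*k - 5*v) = -15 - 5*k - 5*v + k*v)
(-135 + J(0, -8))*(-135) = (-135 + (-15 - 5*0 - 5*(-8) + 0*(-8)))*(-135) = (-135 + (-15 + 0 + 40 + 0))*(-135) = (-135 + 25)*(-135) = -110*(-135) = 14850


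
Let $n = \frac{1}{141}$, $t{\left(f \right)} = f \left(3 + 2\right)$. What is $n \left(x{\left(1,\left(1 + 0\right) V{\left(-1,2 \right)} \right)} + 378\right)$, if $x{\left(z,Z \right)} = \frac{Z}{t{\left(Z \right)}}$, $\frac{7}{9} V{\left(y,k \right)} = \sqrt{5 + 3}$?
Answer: $\frac{1891}{705} \approx 2.6823$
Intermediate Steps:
$t{\left(f \right)} = 5 f$ ($t{\left(f \right)} = f 5 = 5 f$)
$V{\left(y,k \right)} = \frac{18 \sqrt{2}}{7}$ ($V{\left(y,k \right)} = \frac{9 \sqrt{5 + 3}}{7} = \frac{9 \sqrt{8}}{7} = \frac{9 \cdot 2 \sqrt{2}}{7} = \frac{18 \sqrt{2}}{7}$)
$x{\left(z,Z \right)} = \frac{1}{5}$ ($x{\left(z,Z \right)} = \frac{Z}{5 Z} = Z \frac{1}{5 Z} = \frac{1}{5}$)
$n = \frac{1}{141} \approx 0.0070922$
$n \left(x{\left(1,\left(1 + 0\right) V{\left(-1,2 \right)} \right)} + 378\right) = \frac{\frac{1}{5} + 378}{141} = \frac{1}{141} \cdot \frac{1891}{5} = \frac{1891}{705}$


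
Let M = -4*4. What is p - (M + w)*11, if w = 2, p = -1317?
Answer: -1163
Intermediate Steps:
M = -16
p - (M + w)*11 = -1317 - (-16 + 2)*11 = -1317 - (-14)*11 = -1317 - 1*(-154) = -1317 + 154 = -1163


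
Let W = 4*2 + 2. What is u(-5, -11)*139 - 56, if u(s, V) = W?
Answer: 1334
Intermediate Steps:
W = 10 (W = 8 + 2 = 10)
u(s, V) = 10
u(-5, -11)*139 - 56 = 10*139 - 56 = 1390 - 56 = 1334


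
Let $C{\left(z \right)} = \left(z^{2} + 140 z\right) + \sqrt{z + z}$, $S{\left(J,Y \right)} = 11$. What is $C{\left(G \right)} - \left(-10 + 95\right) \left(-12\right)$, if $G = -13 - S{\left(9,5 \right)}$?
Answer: $-1764 + 4 i \sqrt{3} \approx -1764.0 + 6.9282 i$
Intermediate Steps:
$G = -24$ ($G = -13 - 11 = -24$)
$C{\left(z \right)} = z^{2} + 140 z + \sqrt{2} \sqrt{z}$ ($C{\left(z \right)} = \left(z^{2} + 140 z\right) + \sqrt{2 z} = \left(z^{2} + 140 z\right) + \sqrt{2} \sqrt{z} = z^{2} + 140 z + \sqrt{2} \sqrt{z}$)
$C{\left(G \right)} - \left(-10 + 95\right) \left(-12\right) = \left(\left(-24\right)^{2} + 140 \left(-24\right) + \sqrt{2} \sqrt{-24}\right) - \left(-10 + 95\right) \left(-12\right) = \left(576 - 3360 + \sqrt{2} \cdot 2 i \sqrt{6}\right) - 85 \left(-12\right) = \left(576 - 3360 + 4 i \sqrt{3}\right) - -1020 = \left(-2784 + 4 i \sqrt{3}\right) + 1020 = -1764 + 4 i \sqrt{3}$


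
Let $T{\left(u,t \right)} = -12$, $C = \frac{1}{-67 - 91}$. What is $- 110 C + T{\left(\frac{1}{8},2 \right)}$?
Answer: $- \frac{893}{79} \approx -11.304$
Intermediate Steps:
$C = - \frac{1}{158}$ ($C = \frac{1}{-158} = - \frac{1}{158} \approx -0.0063291$)
$- 110 C + T{\left(\frac{1}{8},2 \right)} = \left(-110\right) \left(- \frac{1}{158}\right) - 12 = \frac{55}{79} - 12 = - \frac{893}{79}$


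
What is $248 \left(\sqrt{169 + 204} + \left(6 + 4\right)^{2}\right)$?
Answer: $24800 + 248 \sqrt{373} \approx 29590.0$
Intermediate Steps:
$248 \left(\sqrt{169 + 204} + \left(6 + 4\right)^{2}\right) = 248 \left(\sqrt{373} + 10^{2}\right) = 248 \left(\sqrt{373} + 100\right) = 248 \left(100 + \sqrt{373}\right) = 24800 + 248 \sqrt{373}$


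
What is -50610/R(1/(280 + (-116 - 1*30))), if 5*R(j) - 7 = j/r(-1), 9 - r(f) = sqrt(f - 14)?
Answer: -3053715795900/84481909 + 33908700*I*sqrt(15)/84481909 ≈ -36146.0 + 1.5545*I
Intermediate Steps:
r(f) = 9 - sqrt(-14 + f) (r(f) = 9 - sqrt(f - 14) = 9 - sqrt(-14 + f))
R(j) = 7/5 + j/(5*(9 - I*sqrt(15))) (R(j) = 7/5 + (j/(9 - sqrt(-14 - 1)))/5 = 7/5 + (j/(9 - sqrt(-15)))/5 = 7/5 + (j/(9 - I*sqrt(15)))/5 = 7/5 + j/(5*(9 - I*sqrt(15))))
-50610/R(1/(280 + (-116 - 1*30))) = -50610/(7/5 + 3/(160*(280 + (-116 - 1*30))) + I*sqrt(15)/(480*(280 + (-116 - 1*30)))) = -50610/(7/5 + 3/(160*(280 + (-116 - 30))) + I*sqrt(15)/(480*(280 + (-116 - 30)))) = -50610/(7/5 + 3/(160*(280 - 146)) + I*sqrt(15)/(480*(280 - 146))) = -50610/(7/5 + (3/160)/134 + (1/480)*I*sqrt(15)/134) = -50610/(7/5 + (3/160)*(1/134) + (1/480)*I*(1/134)*sqrt(15)) = -50610/(7/5 + 3/21440 + I*sqrt(15)/64320) = -50610/(30019/21440 + I*sqrt(15)/64320)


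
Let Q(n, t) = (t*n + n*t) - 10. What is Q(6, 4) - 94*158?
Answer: -14814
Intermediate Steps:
Q(n, t) = -10 + 2*n*t (Q(n, t) = (n*t + n*t) - 10 = 2*n*t - 10 = -10 + 2*n*t)
Q(6, 4) - 94*158 = (-10 + 2*6*4) - 94*158 = (-10 + 48) - 14852 = 38 - 14852 = -14814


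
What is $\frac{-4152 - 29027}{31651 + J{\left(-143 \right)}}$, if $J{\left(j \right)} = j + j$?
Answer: $- \frac{33179}{31365} \approx -1.0578$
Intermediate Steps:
$J{\left(j \right)} = 2 j$
$\frac{-4152 - 29027}{31651 + J{\left(-143 \right)}} = \frac{-4152 - 29027}{31651 + 2 \left(-143\right)} = - \frac{33179}{31651 - 286} = - \frac{33179}{31365}$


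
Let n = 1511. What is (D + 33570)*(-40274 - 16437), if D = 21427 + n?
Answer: -3204625188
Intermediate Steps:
D = 22938 (D = 21427 + 1511 = 22938)
(D + 33570)*(-40274 - 16437) = (22938 + 33570)*(-40274 - 16437) = 56508*(-56711) = -3204625188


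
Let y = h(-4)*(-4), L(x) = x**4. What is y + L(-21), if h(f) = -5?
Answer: 194501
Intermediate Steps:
y = 20 (y = -5*(-4) = 20)
y + L(-21) = 20 + (-21)**4 = 20 + 194481 = 194501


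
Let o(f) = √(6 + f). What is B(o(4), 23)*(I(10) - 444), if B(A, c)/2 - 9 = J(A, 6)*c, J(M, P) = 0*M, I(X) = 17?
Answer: -7686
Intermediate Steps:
J(M, P) = 0
B(A, c) = 18 (B(A, c) = 18 + 2*(0*c) = 18 + 2*0 = 18 + 0 = 18)
B(o(4), 23)*(I(10) - 444) = 18*(17 - 444) = 18*(-427) = -7686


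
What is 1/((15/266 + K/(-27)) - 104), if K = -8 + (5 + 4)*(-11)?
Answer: -7182/718061 ≈ -0.010002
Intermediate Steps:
K = -107 (K = -8 + 9*(-11) = -8 - 99 = -107)
1/((15/266 + K/(-27)) - 104) = 1/((15/266 - 107/(-27)) - 104) = 1/((15*(1/266) - 107*(-1/27)) - 104) = 1/((15/266 + 107/27) - 104) = 1/(28867/7182 - 104) = 1/(-718061/7182) = -7182/718061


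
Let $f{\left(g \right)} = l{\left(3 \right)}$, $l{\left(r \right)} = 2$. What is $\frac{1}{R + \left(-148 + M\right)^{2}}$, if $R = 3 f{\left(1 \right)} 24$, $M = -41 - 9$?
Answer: $\frac{1}{39348} \approx 2.5414 \cdot 10^{-5}$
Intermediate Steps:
$M = -50$ ($M = -41 - 9 = -50$)
$f{\left(g \right)} = 2$
$R = 144$ ($R = 3 \cdot 2 \cdot 24 = 6 \cdot 24 = 144$)
$\frac{1}{R + \left(-148 + M\right)^{2}} = \frac{1}{144 + \left(-148 - 50\right)^{2}} = \frac{1}{144 + \left(-198\right)^{2}} = \frac{1}{144 + 39204} = \frac{1}{39348}$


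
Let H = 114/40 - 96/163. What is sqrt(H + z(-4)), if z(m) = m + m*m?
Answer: sqrt(37890165)/1630 ≈ 3.7764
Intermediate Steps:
H = 7371/3260 (H = 114*(1/40) - 96*1/163 = 57/20 - 96/163 = 7371/3260 ≈ 2.2610)
z(m) = m + m**2
sqrt(H + z(-4)) = sqrt(7371/3260 - 4*(1 - 4)) = sqrt(7371/3260 - 4*(-3)) = sqrt(7371/3260 + 12) = sqrt(46491/3260) = sqrt(37890165)/1630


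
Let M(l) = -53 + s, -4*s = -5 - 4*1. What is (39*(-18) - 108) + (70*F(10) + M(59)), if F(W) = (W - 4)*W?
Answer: 13357/4 ≈ 3339.3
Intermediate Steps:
F(W) = W*(-4 + W) (F(W) = (-4 + W)*W = W*(-4 + W))
s = 9/4 (s = -(-5 - 4*1)/4 = -(-5 - 4)/4 = -1/4*(-9) = 9/4 ≈ 2.2500)
M(l) = -203/4 (M(l) = -53 + 9/4 = -203/4)
(39*(-18) - 108) + (70*F(10) + M(59)) = (39*(-18) - 108) + (70*(10*(-4 + 10)) - 203/4) = (-702 - 108) + (70*(10*6) - 203/4) = -810 + (70*60 - 203/4) = -810 + (4200 - 203/4) = -810 + 16597/4 = 13357/4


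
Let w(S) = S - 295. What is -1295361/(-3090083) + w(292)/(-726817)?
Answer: 941499666186/2245924855811 ≈ 0.41920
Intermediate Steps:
w(S) = -295 + S
-1295361/(-3090083) + w(292)/(-726817) = -1295361/(-3090083) + (-295 + 292)/(-726817) = -1295361*(-1/3090083) - 3*(-1/726817) = 1295361/3090083 + 3/726817 = 941499666186/2245924855811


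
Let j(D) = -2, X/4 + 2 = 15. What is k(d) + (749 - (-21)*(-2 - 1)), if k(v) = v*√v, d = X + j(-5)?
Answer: 686 + 250*√2 ≈ 1039.6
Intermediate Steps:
X = 52 (X = -8 + 4*15 = -8 + 60 = 52)
d = 50 (d = 52 - 2 = 50)
k(v) = v^(3/2)
k(d) + (749 - (-21)*(-2 - 1)) = 50^(3/2) + (749 - (-21)*(-2 - 1)) = 250*√2 + (749 - (-21)*(-3)) = 250*√2 + (749 - 1*63) = 250*√2 + (749 - 63) = 250*√2 + 686 = 686 + 250*√2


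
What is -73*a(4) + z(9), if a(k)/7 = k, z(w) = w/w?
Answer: -2043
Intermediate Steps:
z(w) = 1
a(k) = 7*k
-73*a(4) + z(9) = -511*4 + 1 = -73*28 + 1 = -2044 + 1 = -2043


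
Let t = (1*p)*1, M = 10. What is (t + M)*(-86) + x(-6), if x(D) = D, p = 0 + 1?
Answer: -952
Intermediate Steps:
p = 1
t = 1 (t = (1*1)*1 = 1*1 = 1)
(t + M)*(-86) + x(-6) = (1 + 10)*(-86) - 6 = 11*(-86) - 6 = -946 - 6 = -952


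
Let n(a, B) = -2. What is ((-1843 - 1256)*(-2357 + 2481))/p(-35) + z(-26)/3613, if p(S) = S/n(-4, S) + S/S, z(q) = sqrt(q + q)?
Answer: -768552/37 + 2*I*sqrt(13)/3613 ≈ -20772.0 + 0.0019959*I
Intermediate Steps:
z(q) = sqrt(2)*sqrt(q) (z(q) = sqrt(2*q) = sqrt(2)*sqrt(q))
p(S) = 1 - S/2 (p(S) = S/(-2) + S/S = S*(-1/2) + 1 = -S/2 + 1 = 1 - S/2)
((-1843 - 1256)*(-2357 + 2481))/p(-35) + z(-26)/3613 = ((-1843 - 1256)*(-2357 + 2481))/(1 - 1/2*(-35)) + (sqrt(2)*sqrt(-26))/3613 = (-3099*124)/(1 + 35/2) + (sqrt(2)*(I*sqrt(26)))*(1/3613) = -384276/37/2 + (2*I*sqrt(13))*(1/3613) = -384276*2/37 + 2*I*sqrt(13)/3613 = -768552/37 + 2*I*sqrt(13)/3613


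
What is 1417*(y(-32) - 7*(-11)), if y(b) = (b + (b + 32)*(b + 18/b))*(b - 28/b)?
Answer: 1520441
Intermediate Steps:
y(b) = (b - 28/b)*(b + (32 + b)*(b + 18/b)) (y(b) = (b + (32 + b)*(b + 18/b))*(b - 28/b) = (b - 28/b)*(b + (32 + b)*(b + 18/b)))
1417*(y(-32) - 7*(-11)) = 1417*((-348 + (-32)**3 - 16128/(-32)**2 - 504/(-32) - 10*(-32) + 33*(-32)**2) - 7*(-11)) = 1417*((-348 - 32768 - 16128*1/1024 - 504*(-1/32) + 320 + 33*1024) + 77) = 1417*((-348 - 32768 - 63/4 + 63/4 + 320 + 33792) + 77) = 1417*(996 + 77) = 1417*1073 = 1520441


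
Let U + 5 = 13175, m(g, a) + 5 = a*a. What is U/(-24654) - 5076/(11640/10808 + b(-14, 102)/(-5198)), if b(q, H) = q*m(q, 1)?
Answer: -73243335046531/15382933153 ≈ -4761.3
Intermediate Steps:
m(g, a) = -5 + a**2 (m(g, a) = -5 + a*a = -5 + a**2)
U = 13170 (U = -5 + 13175 = 13170)
b(q, H) = -4*q (b(q, H) = q*(-5 + 1**2) = q*(-5 + 1) = q*(-4) = -4*q)
U/(-24654) - 5076/(11640/10808 + b(-14, 102)/(-5198)) = 13170/(-24654) - 5076/(11640/10808 - 4*(-14)/(-5198)) = 13170*(-1/24654) - 5076/(11640*(1/10808) + 56*(-1/5198)) = -2195/4109 - 5076/(1455/1351 - 28/2599) = -2195/4109 - 5076/3743717/3511249 = -2195/4109 - 5076*3511249/3743717 = -2195/4109 - 17823099924/3743717 = -73243335046531/15382933153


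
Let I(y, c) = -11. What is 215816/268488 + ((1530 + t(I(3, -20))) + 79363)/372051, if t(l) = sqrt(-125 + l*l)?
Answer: 1416852200/1387378179 + 2*I/372051 ≈ 1.0212 + 5.3756e-6*I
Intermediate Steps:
t(l) = sqrt(-125 + l**2)
215816/268488 + ((1530 + t(I(3, -20))) + 79363)/372051 = 215816/268488 + ((1530 + sqrt(-125 + (-11)**2)) + 79363)/372051 = 215816*(1/268488) + ((1530 + sqrt(-125 + 121)) + 79363)*(1/372051) = 26977/33561 + ((1530 + sqrt(-4)) + 79363)*(1/372051) = 26977/33561 + ((1530 + 2*I) + 79363)*(1/372051) = 26977/33561 + (80893 + 2*I)*(1/372051) = 26977/33561 + (80893/372051 + 2*I/372051) = 1416852200/1387378179 + 2*I/372051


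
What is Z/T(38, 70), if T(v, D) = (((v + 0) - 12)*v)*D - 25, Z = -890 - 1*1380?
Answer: -454/13827 ≈ -0.032834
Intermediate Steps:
Z = -2270 (Z = -890 - 1380 = -2270)
T(v, D) = -25 + D*v*(-12 + v) (T(v, D) = ((v - 12)*v)*D - 25 = ((-12 + v)*v)*D - 25 = (v*(-12 + v))*D - 25 = D*v*(-12 + v) - 25 = -25 + D*v*(-12 + v))
Z/T(38, 70) = -2270/(-25 + 70*38² - 12*70*38) = -2270/(-25 + 70*1444 - 31920) = -2270/(-25 + 101080 - 31920) = -2270/69135 = -2270*1/69135 = -454/13827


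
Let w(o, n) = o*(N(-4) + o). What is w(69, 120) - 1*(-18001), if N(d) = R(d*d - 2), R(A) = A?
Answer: 23728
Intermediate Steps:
N(d) = -2 + d**2 (N(d) = d*d - 2 = d**2 - 2 = -2 + d**2)
w(o, n) = o*(14 + o) (w(o, n) = o*((-2 + (-4)**2) + o) = o*((-2 + 16) + o) = o*(14 + o))
w(69, 120) - 1*(-18001) = 69*(14 + 69) - 1*(-18001) = 69*83 + 18001 = 5727 + 18001 = 23728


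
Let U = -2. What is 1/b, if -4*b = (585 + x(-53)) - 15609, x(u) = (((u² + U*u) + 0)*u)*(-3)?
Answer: -4/448461 ≈ -8.9194e-6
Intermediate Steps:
x(u) = -3*u*(u² - 2*u) (x(u) = (((u² - 2*u) + 0)*u)*(-3) = ((u² - 2*u)*u)*(-3) = (u*(u² - 2*u))*(-3) = -3*u*(u² - 2*u))
b = -448461/4 (b = -((585 + 3*(-53)²*(2 - 1*(-53))) - 15609)/4 = -((585 + 3*2809*(2 + 53)) - 15609)/4 = -((585 + 3*2809*55) - 15609)/4 = -((585 + 463485) - 15609)/4 = -(464070 - 15609)/4 = -¼*448461 = -448461/4 ≈ -1.1212e+5)
1/b = 1/(-448461/4) = -4/448461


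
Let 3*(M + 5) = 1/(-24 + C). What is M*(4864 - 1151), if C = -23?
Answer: -55774/3 ≈ -18591.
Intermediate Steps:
M = -706/141 (M = -5 + 1/(3*(-24 - 23)) = -5 + (⅓)/(-47) = -5 + (⅓)*(-1/47) = -5 - 1/141 = -706/141 ≈ -5.0071)
M*(4864 - 1151) = -706*(4864 - 1151)/141 = -706/141*3713 = -55774/3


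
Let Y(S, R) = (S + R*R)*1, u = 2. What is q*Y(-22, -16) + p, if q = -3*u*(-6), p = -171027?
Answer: -162603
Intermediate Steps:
Y(S, R) = S + R² (Y(S, R) = (S + R²)*1 = S + R²)
q = 36 (q = -6*(-6) = -3*(-12) = 36)
q*Y(-22, -16) + p = 36*(-22 + (-16)²) - 171027 = 36*(-22 + 256) - 171027 = 36*234 - 171027 = 8424 - 171027 = -162603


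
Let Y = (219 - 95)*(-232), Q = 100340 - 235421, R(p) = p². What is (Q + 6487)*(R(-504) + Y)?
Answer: -28965541312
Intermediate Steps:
Q = -135081
Y = -28768 (Y = 124*(-232) = -28768)
(Q + 6487)*(R(-504) + Y) = (-135081 + 6487)*((-504)² - 28768) = -128594*(254016 - 28768) = -128594*225248 = -28965541312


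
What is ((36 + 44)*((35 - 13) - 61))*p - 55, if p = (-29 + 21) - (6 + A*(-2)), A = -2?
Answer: 56105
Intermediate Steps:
p = -18 (p = (-29 + 21) - (6 - 2*(-2)) = -8 - (6 + 4) = -8 - 1*10 = -8 - 10 = -18)
((36 + 44)*((35 - 13) - 61))*p - 55 = ((36 + 44)*((35 - 13) - 61))*(-18) - 55 = (80*(22 - 61))*(-18) - 55 = (80*(-39))*(-18) - 55 = -3120*(-18) - 55 = 56160 - 55 = 56105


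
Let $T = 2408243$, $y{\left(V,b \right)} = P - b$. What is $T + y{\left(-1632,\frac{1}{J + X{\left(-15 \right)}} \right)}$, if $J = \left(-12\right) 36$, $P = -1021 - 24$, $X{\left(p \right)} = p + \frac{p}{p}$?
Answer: $\frac{1073610309}{446} \approx 2.4072 \cdot 10^{6}$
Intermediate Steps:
$X{\left(p \right)} = 1 + p$ ($X{\left(p \right)} = p + 1 = 1 + p$)
$P = -1045$ ($P = -1021 - 24 = -1045$)
$J = -432$
$y{\left(V,b \right)} = -1045 - b$
$T + y{\left(-1632,\frac{1}{J + X{\left(-15 \right)}} \right)} = 2408243 - \left(1045 + \frac{1}{-432 + \left(1 - 15\right)}\right) = 2408243 - \left(1045 + \frac{1}{-432 - 14}\right) = 2408243 - \frac{466069}{446} = \frac{1073610309}{446}$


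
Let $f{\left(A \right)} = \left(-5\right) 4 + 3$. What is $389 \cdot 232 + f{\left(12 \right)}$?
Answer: $90231$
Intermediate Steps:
$f{\left(A \right)} = -17$ ($f{\left(A \right)} = -20 + 3 = -17$)
$389 \cdot 232 + f{\left(12 \right)} = 389 \cdot 232 - 17 = 90248 - 17 = 90231$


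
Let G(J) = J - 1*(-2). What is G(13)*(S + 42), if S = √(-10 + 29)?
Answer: 630 + 15*√19 ≈ 695.38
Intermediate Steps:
G(J) = 2 + J (G(J) = J + 2 = 2 + J)
S = √19 ≈ 4.3589
G(13)*(S + 42) = (2 + 13)*(√19 + 42) = 15*(42 + √19) = 630 + 15*√19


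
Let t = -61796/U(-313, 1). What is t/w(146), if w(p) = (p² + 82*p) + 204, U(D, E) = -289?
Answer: 15449/2419797 ≈ 0.0063844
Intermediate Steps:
w(p) = 204 + p² + 82*p
t = 61796/289 (t = -61796/(-289) = -61796*(-1/289) = 61796/289 ≈ 213.83)
t/w(146) = 61796/(289*(204 + 146² + 82*146)) = 61796/(289*(204 + 21316 + 11972)) = (61796/289)/33492 = (61796/289)*(1/33492) = 15449/2419797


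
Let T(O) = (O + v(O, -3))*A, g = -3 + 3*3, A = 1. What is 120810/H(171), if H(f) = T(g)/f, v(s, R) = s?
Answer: 3443085/2 ≈ 1.7215e+6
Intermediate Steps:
g = 6 (g = -3 + 9 = 6)
T(O) = 2*O (T(O) = (O + O)*1 = (2*O)*1 = 2*O)
H(f) = 12/f (H(f) = (2*6)/f = 12/f)
120810/H(171) = 120810/((12/171)) = 120810/((12*(1/171))) = 120810/(4/57) = 120810*(57/4) = 3443085/2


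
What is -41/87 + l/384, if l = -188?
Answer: -2675/2784 ≈ -0.96085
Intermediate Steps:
-41/87 + l/384 = -41/87 - 188/384 = -41*1/87 - 188*1/384 = -41/87 - 47/96 = -2675/2784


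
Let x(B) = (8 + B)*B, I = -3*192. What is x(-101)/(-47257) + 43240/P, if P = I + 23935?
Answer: 5544017/3355247 ≈ 1.6523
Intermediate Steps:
I = -576
x(B) = B*(8 + B)
P = 23359 (P = -576 + 23935 = 23359)
x(-101)/(-47257) + 43240/P = -101*(8 - 101)/(-47257) + 43240/23359 = -101*(-93)*(-1/47257) + 43240*(1/23359) = 9393*(-1/47257) + 920/497 = -9393/47257 + 920/497 = 5544017/3355247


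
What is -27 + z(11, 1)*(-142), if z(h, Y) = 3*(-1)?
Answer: 399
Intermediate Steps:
z(h, Y) = -3
-27 + z(11, 1)*(-142) = -27 - 3*(-142) = -27 + 426 = 399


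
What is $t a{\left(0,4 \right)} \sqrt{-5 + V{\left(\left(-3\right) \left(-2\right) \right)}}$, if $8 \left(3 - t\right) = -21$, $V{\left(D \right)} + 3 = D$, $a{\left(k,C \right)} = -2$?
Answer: $- \frac{45 i \sqrt{2}}{4} \approx - 15.91 i$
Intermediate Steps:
$V{\left(D \right)} = -3 + D$
$t = \frac{45}{8}$ ($t = 3 - - \frac{21}{8} = 3 + \frac{21}{8} = \frac{45}{8} \approx 5.625$)
$t a{\left(0,4 \right)} \sqrt{-5 + V{\left(\left(-3\right) \left(-2\right) \right)}} = \frac{45}{8} \left(-2\right) \sqrt{-5 - -3} = - \frac{45 \sqrt{-5 + \left(-3 + 6\right)}}{4} = - \frac{45 \sqrt{-5 + 3}}{4} = - \frac{45 \sqrt{-2}}{4} = - \frac{45 i \sqrt{2}}{4}$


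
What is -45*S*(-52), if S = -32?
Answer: -74880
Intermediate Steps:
-45*S*(-52) = -45*(-32)*(-52) = 1440*(-52) = -74880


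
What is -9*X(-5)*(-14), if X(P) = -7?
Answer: -882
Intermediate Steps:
-9*X(-5)*(-14) = -9*(-7)*(-14) = 63*(-14) = -882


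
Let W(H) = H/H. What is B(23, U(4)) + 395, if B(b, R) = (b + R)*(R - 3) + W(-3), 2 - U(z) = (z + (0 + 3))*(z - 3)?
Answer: 252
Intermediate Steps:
W(H) = 1
U(z) = 2 - (-3 + z)*(3 + z) (U(z) = 2 - (z + (0 + 3))*(z - 3) = 2 - (z + 3)*(-3 + z) = 2 - (3 + z)*(-3 + z) = 2 - (-3 + z)*(3 + z))
B(b, R) = 1 + (-3 + R)*(R + b) (B(b, R) = (b + R)*(R - 3) + 1 = (R + b)*(-3 + R) + 1 = (-3 + R)*(R + b) + 1 = 1 + (-3 + R)*(R + b))
B(23, U(4)) + 395 = (1 + (11 - 1*4²)² - 3*(11 - 1*4²) - 3*23 + (11 - 1*4²)*23) + 395 = (1 + (11 - 1*16)² - 3*(11 - 1*16) - 69 + (11 - 1*16)*23) + 395 = (1 + (11 - 16)² - 3*(11 - 16) - 69 + (11 - 16)*23) + 395 = (1 + (-5)² - 3*(-5) - 69 - 5*23) + 395 = (1 + 25 + 15 - 69 - 115) + 395 = -143 + 395 = 252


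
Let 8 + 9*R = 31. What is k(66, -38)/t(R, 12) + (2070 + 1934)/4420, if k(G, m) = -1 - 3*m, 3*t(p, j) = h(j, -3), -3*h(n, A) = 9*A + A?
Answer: 5917/170 ≈ 34.806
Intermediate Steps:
h(n, A) = -10*A/3 (h(n, A) = -(9*A + A)/3 = -10*A/3)
R = 23/9 (R = -8/9 + (⅑)*31 = -8/9 + 31/9 = 23/9 ≈ 2.5556)
t(p, j) = 10/3 (t(p, j) = (-10/3*(-3))/3 = (⅓)*10 = 10/3)
k(66, -38)/t(R, 12) + (2070 + 1934)/4420 = (-1 - 3*(-38))/(10/3) + (2070 + 1934)/4420 = (-1 + 114)*(3/10) + 4004*(1/4420) = 113*(3/10) + 77/85 = 339/10 + 77/85 = 5917/170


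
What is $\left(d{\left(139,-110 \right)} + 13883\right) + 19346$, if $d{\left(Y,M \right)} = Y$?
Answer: $33368$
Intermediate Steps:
$\left(d{\left(139,-110 \right)} + 13883\right) + 19346 = \left(139 + 13883\right) + 19346 = 14022 + 19346 = 33368$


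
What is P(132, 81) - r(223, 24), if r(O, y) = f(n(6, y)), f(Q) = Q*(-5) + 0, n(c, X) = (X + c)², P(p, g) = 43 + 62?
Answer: 4605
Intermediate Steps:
P(p, g) = 105
f(Q) = -5*Q (f(Q) = -5*Q + 0 = -5*Q)
r(O, y) = -5*(6 + y)² (r(O, y) = -5*(y + 6)² = -5*(6 + y)²)
P(132, 81) - r(223, 24) = 105 - (-5)*(6 + 24)² = 105 - (-5)*30² = 105 - (-5)*900 = 105 - 1*(-4500) = 105 + 4500 = 4605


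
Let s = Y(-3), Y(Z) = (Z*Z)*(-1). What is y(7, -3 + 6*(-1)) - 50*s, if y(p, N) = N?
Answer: 441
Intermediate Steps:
Y(Z) = -Z² (Y(Z) = Z²*(-1) = -Z²)
s = -9 (s = -1*(-3)² = -1*9 = -9)
y(7, -3 + 6*(-1)) - 50*s = (-3 + 6*(-1)) - 50*(-9) = (-3 - 6) + 450 = -9 + 450 = 441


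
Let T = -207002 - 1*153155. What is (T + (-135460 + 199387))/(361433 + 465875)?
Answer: -148115/413654 ≈ -0.35807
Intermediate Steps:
T = -360157 (T = -207002 - 153155 = -360157)
(T + (-135460 + 199387))/(361433 + 465875) = (-360157 + (-135460 + 199387))/(361433 + 465875) = (-360157 + 63927)/827308 = -296230*1/827308 = -148115/413654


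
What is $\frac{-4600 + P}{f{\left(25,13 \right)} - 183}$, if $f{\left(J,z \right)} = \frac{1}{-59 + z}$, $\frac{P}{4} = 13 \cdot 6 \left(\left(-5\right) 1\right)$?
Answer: $\frac{283360}{8419} \approx 33.657$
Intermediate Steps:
$P = -1560$ ($P = 4 \cdot 13 \cdot 6 \left(\left(-5\right) 1\right) = 4 \cdot 78 \left(-5\right) = 4 \left(-390\right) = -1560$)
$\frac{-4600 + P}{f{\left(25,13 \right)} - 183} = \frac{-4600 - 1560}{\frac{1}{-59 + 13} - 183} = - \frac{6160}{\frac{1}{-46} - 183} = - \frac{6160}{- \frac{1}{46} - 183} = - \frac{6160}{- \frac{8419}{46}} = \left(-6160\right) \left(- \frac{46}{8419}\right) = \frac{283360}{8419}$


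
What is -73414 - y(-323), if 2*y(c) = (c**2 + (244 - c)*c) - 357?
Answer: -67659/2 ≈ -33830.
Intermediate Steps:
y(c) = -357/2 + c**2/2 + c*(244 - c)/2 (y(c) = ((c**2 + (244 - c)*c) - 357)/2 = ((c**2 + c*(244 - c)) - 357)/2 = (-357 + c**2 + c*(244 - c))/2 = -357/2 + c**2/2 + c*(244 - c)/2)
-73414 - y(-323) = -73414 - (-357/2 + 122*(-323)) = -73414 - (-357/2 - 39406) = -73414 - 1*(-79169/2) = -73414 + 79169/2 = -67659/2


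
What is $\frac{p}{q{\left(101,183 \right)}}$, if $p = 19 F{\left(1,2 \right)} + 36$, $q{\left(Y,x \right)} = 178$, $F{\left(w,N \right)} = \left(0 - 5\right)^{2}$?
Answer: $\frac{511}{178} \approx 2.8708$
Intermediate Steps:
$F{\left(w,N \right)} = 25$ ($F{\left(w,N \right)} = \left(-5\right)^{2} = 25$)
$p = 511$ ($p = 19 \cdot 25 + 36 = 475 + 36 = 511$)
$\frac{p}{q{\left(101,183 \right)}} = \frac{511}{178}$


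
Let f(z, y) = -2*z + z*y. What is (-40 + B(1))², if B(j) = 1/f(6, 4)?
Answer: 229441/144 ≈ 1593.3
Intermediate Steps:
f(z, y) = -2*z + y*z
B(j) = 1/12 (B(j) = 1/(6*(-2 + 4)) = 1/(6*2) = 1/12)
(-40 + B(1))² = (-40 + 1/12)² = (-479/12)² = 229441/144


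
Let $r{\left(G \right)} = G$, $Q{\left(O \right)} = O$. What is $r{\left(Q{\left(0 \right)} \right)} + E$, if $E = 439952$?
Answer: $439952$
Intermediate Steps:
$r{\left(Q{\left(0 \right)} \right)} + E = 0 + 439952 = 439952$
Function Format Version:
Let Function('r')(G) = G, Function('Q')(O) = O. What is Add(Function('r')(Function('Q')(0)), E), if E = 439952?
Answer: 439952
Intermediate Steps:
Add(Function('r')(Function('Q')(0)), E) = Add(0, 439952) = 439952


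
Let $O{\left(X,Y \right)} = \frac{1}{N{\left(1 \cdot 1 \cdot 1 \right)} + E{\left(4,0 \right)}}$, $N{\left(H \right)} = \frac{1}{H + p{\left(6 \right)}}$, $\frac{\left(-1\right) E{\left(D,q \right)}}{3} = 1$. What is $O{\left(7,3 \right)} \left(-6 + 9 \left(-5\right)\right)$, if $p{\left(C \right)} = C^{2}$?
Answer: $\frac{1887}{110} \approx 17.155$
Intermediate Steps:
$E{\left(D,q \right)} = -3$ ($E{\left(D,q \right)} = \left(-3\right) 1 = -3$)
$N{\left(H \right)} = \frac{1}{36 + H}$ ($N{\left(H \right)} = \frac{1}{H + 6^{2}} = \frac{1}{H + 36} = \frac{1}{36 + H}$)
$O{\left(X,Y \right)} = - \frac{37}{110}$ ($O{\left(X,Y \right)} = \frac{1}{\frac{1}{36 + 1 \cdot 1 \cdot 1} - 3} = \frac{1}{\frac{1}{36 + 1 \cdot 1} - 3} = \frac{1}{\frac{1}{36 + 1} - 3} = \frac{1}{\frac{1}{37} - 3} = \frac{1}{- \frac{110}{37}} = - \frac{37}{110}$)
$O{\left(7,3 \right)} \left(-6 + 9 \left(-5\right)\right) = - \frac{37 \left(-6 + 9 \left(-5\right)\right)}{110} = - \frac{37 \left(-6 - 45\right)}{110} = \left(- \frac{37}{110}\right) \left(-51\right) = \frac{1887}{110}$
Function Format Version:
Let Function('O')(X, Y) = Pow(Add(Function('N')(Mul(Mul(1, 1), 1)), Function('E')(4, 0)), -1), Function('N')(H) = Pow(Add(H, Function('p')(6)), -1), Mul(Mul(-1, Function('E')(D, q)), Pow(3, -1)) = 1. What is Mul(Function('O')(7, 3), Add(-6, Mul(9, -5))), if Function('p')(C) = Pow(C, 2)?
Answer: Rational(1887, 110) ≈ 17.155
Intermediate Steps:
Function('E')(D, q) = -3 (Function('E')(D, q) = Mul(-3, 1) = -3)
Function('N')(H) = Pow(Add(36, H), -1) (Function('N')(H) = Pow(Add(H, Pow(6, 2)), -1) = Pow(Add(H, 36), -1) = Pow(Add(36, H), -1))
Function('O')(X, Y) = Rational(-37, 110) (Function('O')(X, Y) = Pow(Add(Pow(Add(36, Mul(Mul(1, 1), 1)), -1), -3), -1) = Pow(Add(Pow(Add(36, Mul(1, 1)), -1), -3), -1) = Pow(Add(Pow(Add(36, 1), -1), -3), -1) = Pow(Add(Pow(37, -1), -3), -1) = Pow(Add(Rational(1, 37), -3), -1) = Pow(Rational(-110, 37), -1) = Rational(-37, 110))
Mul(Function('O')(7, 3), Add(-6, Mul(9, -5))) = Mul(Rational(-37, 110), Add(-6, Mul(9, -5))) = Mul(Rational(-37, 110), Add(-6, -45)) = Mul(Rational(-37, 110), -51) = Rational(1887, 110)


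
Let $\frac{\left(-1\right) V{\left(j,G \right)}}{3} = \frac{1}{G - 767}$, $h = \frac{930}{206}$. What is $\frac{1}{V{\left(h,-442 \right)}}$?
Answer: $403$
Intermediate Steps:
$h = \frac{465}{103}$ ($h = 930 \cdot \frac{1}{206} = \frac{465}{103} \approx 4.5146$)
$V{\left(j,G \right)} = - \frac{3}{-767 + G}$ ($V{\left(j,G \right)} = - \frac{3}{G - 767} = - \frac{3}{-767 + G}$)
$\frac{1}{V{\left(h,-442 \right)}} = \frac{1}{\left(-3\right) \frac{1}{-767 - 442}} = \frac{1}{\left(-3\right) \frac{1}{-1209}} = \frac{1}{\left(-3\right) \left(- \frac{1}{1209}\right)} = \frac{1}{\frac{1}{403}} = 403$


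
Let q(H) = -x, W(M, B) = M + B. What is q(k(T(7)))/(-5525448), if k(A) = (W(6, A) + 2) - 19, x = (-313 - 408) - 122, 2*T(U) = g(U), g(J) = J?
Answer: -281/1841816 ≈ -0.00015257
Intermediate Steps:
W(M, B) = B + M
T(U) = U/2
x = -843 (x = -721 - 122 = -843)
k(A) = -11 + A (k(A) = ((A + 6) + 2) - 19 = ((6 + A) + 2) - 19 = (8 + A) - 19 = -11 + A)
q(H) = 843 (q(H) = -1*(-843) = 843)
q(k(T(7)))/(-5525448) = 843/(-5525448) = 843*(-1/5525448) = -281/1841816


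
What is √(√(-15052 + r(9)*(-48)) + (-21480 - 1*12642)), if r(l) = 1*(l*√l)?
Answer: √(-34122 + 2*I*√4087) ≈ 0.3461 + 184.72*I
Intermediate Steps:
r(l) = l^(3/2) (r(l) = 1*l^(3/2) = l^(3/2))
√(√(-15052 + r(9)*(-48)) + (-21480 - 1*12642)) = √(√(-15052 + 9^(3/2)*(-48)) + (-21480 - 1*12642)) = √(√(-15052 + 27*(-48)) + (-21480 - 12642)) = √(√(-15052 - 1296) - 34122) = √(√(-16348) - 34122) = √(2*I*√4087 - 34122) = √(-34122 + 2*I*√4087)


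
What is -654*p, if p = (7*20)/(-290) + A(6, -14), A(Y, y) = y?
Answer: 274680/29 ≈ 9471.7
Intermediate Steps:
p = -420/29 (p = (7*20)/(-290) - 14 = 140*(-1/290) - 14 = -14/29 - 14 = -420/29 ≈ -14.483)
-654*p = -654*(-420/29) = 274680/29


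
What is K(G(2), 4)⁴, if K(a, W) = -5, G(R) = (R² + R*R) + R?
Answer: 625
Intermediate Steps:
G(R) = R + 2*R² (G(R) = (R² + R²) + R = 2*R² + R = R + 2*R²)
K(G(2), 4)⁴ = (-5)⁴ = 625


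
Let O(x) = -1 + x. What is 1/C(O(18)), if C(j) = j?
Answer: 1/17 ≈ 0.058824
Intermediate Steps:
1/C(O(18)) = 1/(-1 + 18) = 1/17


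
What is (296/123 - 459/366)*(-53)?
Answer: -916529/15006 ≈ -61.078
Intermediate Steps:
(296/123 - 459/366)*(-53) = (296*(1/123) - 459*1/366)*(-53) = (296/123 - 153/122)*(-53) = (17293/15006)*(-53) = -916529/15006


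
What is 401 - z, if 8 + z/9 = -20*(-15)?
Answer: -2227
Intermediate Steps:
z = 2628 (z = -72 + 9*(-20*(-15)) = -72 + 9*300 = -72 + 2700 = 2628)
401 - z = 401 - 1*2628 = 401 - 2628 = -2227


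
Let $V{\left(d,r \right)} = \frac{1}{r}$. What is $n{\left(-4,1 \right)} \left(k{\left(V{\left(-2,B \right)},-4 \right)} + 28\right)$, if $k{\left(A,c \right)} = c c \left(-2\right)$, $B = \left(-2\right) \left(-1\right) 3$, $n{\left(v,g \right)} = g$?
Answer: $-4$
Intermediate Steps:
$B = 6$ ($B = 2 \cdot 3 = 6$)
$k{\left(A,c \right)} = - 2 c^{2}$ ($k{\left(A,c \right)} = c^{2} \left(-2\right) = - 2 c^{2}$)
$n{\left(-4,1 \right)} \left(k{\left(V{\left(-2,B \right)},-4 \right)} + 28\right) = 1 \left(- 2 \left(-4\right)^{2} + 28\right) = 1 \left(\left(-2\right) 16 + 28\right) = 1 \left(-32 + 28\right) = 1 \left(-4\right) = -4$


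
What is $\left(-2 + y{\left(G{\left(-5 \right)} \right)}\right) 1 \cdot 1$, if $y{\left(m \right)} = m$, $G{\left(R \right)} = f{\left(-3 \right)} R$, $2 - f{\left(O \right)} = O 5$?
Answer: $-87$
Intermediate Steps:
$f{\left(O \right)} = 2 - 5 O$ ($f{\left(O \right)} = 2 - O 5 = 2 - 5 O$)
$G{\left(R \right)} = 17 R$ ($G{\left(R \right)} = \left(2 - -15\right) R = \left(2 + 15\right) R = 17 R$)
$\left(-2 + y{\left(G{\left(-5 \right)} \right)}\right) 1 \cdot 1 = \left(-2 + 17 \left(-5\right)\right) 1 \cdot 1 = \left(-2 - 85\right) 1 \cdot 1 = \left(-87\right) 1 \cdot 1 = \left(-87\right) 1 = -87$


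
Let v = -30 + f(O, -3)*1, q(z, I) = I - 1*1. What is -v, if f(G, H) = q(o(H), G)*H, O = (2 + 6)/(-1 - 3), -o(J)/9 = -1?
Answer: 21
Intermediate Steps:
o(J) = 9 (o(J) = -9*(-1) = 9)
q(z, I) = -1 + I (q(z, I) = I - 1 = -1 + I)
O = -2 (O = 8/(-4) = 8*(-¼) = -2)
f(G, H) = H*(-1 + G) (f(G, H) = (-1 + G)*H = H*(-1 + G))
v = -21 (v = -30 - 3*(-1 - 2)*1 = -30 - 3*(-3)*1 = -30 + 9*1 = -30 + 9 = -21)
-v = -1*(-21) = 21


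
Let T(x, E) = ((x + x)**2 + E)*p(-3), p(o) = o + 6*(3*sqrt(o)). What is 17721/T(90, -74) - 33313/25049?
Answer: -117527452585/88261003166 - 17721*I*sqrt(3)/1761767 ≈ -1.3316 - 0.017422*I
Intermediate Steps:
p(o) = o + 18*sqrt(o)
T(x, E) = (-3 + 18*I*sqrt(3))*(E + 4*x**2) (T(x, E) = ((x + x)**2 + E)*(-3 + 18*sqrt(-3)) = ((2*x)**2 + E)*(-3 + 18*(I*sqrt(3))) = (4*x**2 + E)*(-3 + 18*I*sqrt(3)) = (E + 4*x**2)*(-3 + 18*I*sqrt(3)) = (-3 + 18*I*sqrt(3))*(E + 4*x**2))
17721/T(90, -74) - 33313/25049 = 17721/((-3*(1 - 6*I*sqrt(3))*(-74 + 4*90**2))) - 33313/25049 = 17721/((-3*(1 - 6*I*sqrt(3))*(-74 + 4*8100))) - 33313*1/25049 = 17721/((-3*(1 - 6*I*sqrt(3))*(-74 + 32400))) - 33313/25049 = 17721/((-3*(1 - 6*I*sqrt(3))*32326)) - 33313/25049 = 17721/(-96978 + 581868*I*sqrt(3)) - 33313/25049 = -33313/25049 + 17721/(-96978 + 581868*I*sqrt(3))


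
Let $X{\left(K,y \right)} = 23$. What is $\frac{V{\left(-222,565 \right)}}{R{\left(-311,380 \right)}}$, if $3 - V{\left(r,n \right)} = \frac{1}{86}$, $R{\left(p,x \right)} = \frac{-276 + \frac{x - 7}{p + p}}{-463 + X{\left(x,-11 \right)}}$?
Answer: $\frac{7033576}{1479587} \approx 4.7537$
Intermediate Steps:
$R{\left(p,x \right)} = \frac{69}{110} - \frac{-7 + x}{880 p}$ ($R{\left(p,x \right)} = \frac{-276 + \frac{x - 7}{p + p}}{-463 + 23} = \frac{-276 + \frac{-7 + x}{2 p}}{-440} = \left(-276 + \left(-7 + x\right) \frac{1}{2 p}\right) \left(- \frac{1}{440}\right) = \left(-276 + \frac{-7 + x}{2 p}\right) \left(- \frac{1}{440}\right) = \frac{69}{110} - \frac{-7 + x}{880 p}$)
$V{\left(r,n \right)} = \frac{257}{86}$ ($V{\left(r,n \right)} = 3 - \frac{1}{86} = \frac{257}{86}$)
$\frac{V{\left(-222,565 \right)}}{R{\left(-311,380 \right)}} = \frac{257}{86 \frac{7 - 380 + 552 \left(-311\right)}{880 \left(-311\right)}} = \frac{257}{86 \cdot \frac{1}{880} \left(- \frac{1}{311}\right) \left(7 - 380 - 171672\right)} = \frac{257}{86 \cdot \frac{1}{880} \left(- \frac{1}{311}\right) \left(-172045\right)} = \frac{257}{86 \cdot \frac{34409}{54736}} = \frac{257}{86} \cdot \frac{54736}{34409} = \frac{7033576}{1479587}$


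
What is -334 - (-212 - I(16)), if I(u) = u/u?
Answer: -121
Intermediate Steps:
I(u) = 1
-334 - (-212 - I(16)) = -334 - (-212 - 1*1) = -334 - (-212 - 1) = -334 - 1*(-213) = -334 + 213 = -121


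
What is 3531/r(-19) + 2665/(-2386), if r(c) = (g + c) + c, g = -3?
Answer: -8534231/97826 ≈ -87.239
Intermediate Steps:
r(c) = -3 + 2*c (r(c) = (-3 + c) + c = -3 + 2*c)
3531/r(-19) + 2665/(-2386) = 3531/(-3 + 2*(-19)) + 2665/(-2386) = 3531/(-3 - 38) + 2665*(-1/2386) = 3531/(-41) - 2665/2386 = 3531*(-1/41) - 2665/2386 = -3531/41 - 2665/2386 = -8534231/97826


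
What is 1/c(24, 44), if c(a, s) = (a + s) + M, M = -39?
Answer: 1/29 ≈ 0.034483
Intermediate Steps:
c(a, s) = -39 + a + s (c(a, s) = (a + s) - 39 = -39 + a + s)
1/c(24, 44) = 1/(-39 + 24 + 44) = 1/29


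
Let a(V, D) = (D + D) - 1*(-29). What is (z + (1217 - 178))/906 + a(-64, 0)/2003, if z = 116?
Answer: 779913/604906 ≈ 1.2893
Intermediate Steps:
a(V, D) = 29 + 2*D (a(V, D) = 2*D + 29 = 29 + 2*D)
(z + (1217 - 178))/906 + a(-64, 0)/2003 = (116 + (1217 - 178))/906 + (29 + 2*0)/2003 = (116 + 1039)*(1/906) + (29 + 0)*(1/2003) = 1155*(1/906) + 29*(1/2003) = 385/302 + 29/2003 = 779913/604906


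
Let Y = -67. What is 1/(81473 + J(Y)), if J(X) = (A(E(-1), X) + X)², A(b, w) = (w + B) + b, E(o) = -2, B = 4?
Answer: 1/98897 ≈ 1.0112e-5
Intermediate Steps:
A(b, w) = 4 + b + w (A(b, w) = (w + 4) + b = (4 + w) + b = 4 + b + w)
J(X) = (2 + 2*X)² (J(X) = ((4 - 2 + X) + X)² = ((2 + X) + X)² = (2 + 2*X)²)
1/(81473 + J(Y)) = 1/(81473 + 4*(1 - 67)²) = 1/(81473 + 4*(-66)²) = 1/(81473 + 4*4356) = 1/(81473 + 17424) = 1/98897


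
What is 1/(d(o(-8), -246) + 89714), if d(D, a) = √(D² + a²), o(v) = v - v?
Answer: 1/89960 ≈ 1.1116e-5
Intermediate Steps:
o(v) = 0
1/(d(o(-8), -246) + 89714) = 1/(√(0² + (-246)²) + 89714) = 1/(√(0 + 60516) + 89714) = 1/(√60516 + 89714) = 1/(246 + 89714) = 1/89960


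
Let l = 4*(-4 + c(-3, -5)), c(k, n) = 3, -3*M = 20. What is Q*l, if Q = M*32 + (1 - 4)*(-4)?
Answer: 2416/3 ≈ 805.33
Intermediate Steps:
M = -20/3 (M = -1/3*20 = -20/3 ≈ -6.6667)
Q = -604/3 (Q = -20/3*32 + (1 - 4)*(-4) = -640/3 - 3*(-4) = -640/3 + 12 = -604/3 ≈ -201.33)
l = -4 (l = 4*(-4 + 3) = 4*(-1) = -4)
Q*l = -604/3*(-4) = 2416/3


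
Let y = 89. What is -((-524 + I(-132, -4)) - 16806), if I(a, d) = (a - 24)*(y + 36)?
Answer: 36830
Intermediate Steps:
I(a, d) = -3000 + 125*a (I(a, d) = (a - 24)*(89 + 36) = (-24 + a)*125 = -3000 + 125*a)
-((-524 + I(-132, -4)) - 16806) = -((-524 + (-3000 + 125*(-132))) - 16806) = -((-524 + (-3000 - 16500)) - 16806) = -((-524 - 19500) - 16806) = -(-20024 - 16806) = -1*(-36830) = 36830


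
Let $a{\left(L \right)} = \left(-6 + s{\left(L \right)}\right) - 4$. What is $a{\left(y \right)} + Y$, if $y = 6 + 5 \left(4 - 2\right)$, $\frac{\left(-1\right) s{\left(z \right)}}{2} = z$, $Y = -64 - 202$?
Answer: $-308$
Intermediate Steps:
$Y = -266$
$s{\left(z \right)} = - 2 z$
$y = 16$ ($y = 6 + 5 \cdot 2 = 6 + 10 = 16$)
$a{\left(L \right)} = -10 - 2 L$ ($a{\left(L \right)} = \left(-6 - 2 L\right) - 4 = -10 - 2 L$)
$a{\left(y \right)} + Y = \left(-10 - 32\right) - 266 = -42 - 266 = -308$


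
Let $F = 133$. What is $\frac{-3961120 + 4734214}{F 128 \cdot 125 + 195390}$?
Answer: $\frac{4893}{14705} \approx 0.33274$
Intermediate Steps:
$\frac{-3961120 + 4734214}{F 128 \cdot 125 + 195390} = \frac{-3961120 + 4734214}{133 \cdot 128 \cdot 125 + 195390} = \frac{773094}{17024 \cdot 125 + 195390} = \frac{773094}{2128000 + 195390} = \frac{773094}{2323390} = 773094 \cdot \frac{1}{2323390} = \frac{4893}{14705}$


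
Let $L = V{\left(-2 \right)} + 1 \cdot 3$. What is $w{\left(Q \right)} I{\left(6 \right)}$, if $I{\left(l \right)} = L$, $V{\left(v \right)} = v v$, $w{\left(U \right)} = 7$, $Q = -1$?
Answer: $49$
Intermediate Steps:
$V{\left(v \right)} = v^{2}$
$L = 7$ ($L = \left(-2\right)^{2} + 1 \cdot 3 = 4 + 3 = 7$)
$I{\left(l \right)} = 7$
$w{\left(Q \right)} I{\left(6 \right)} = 7 \cdot 7 = 49$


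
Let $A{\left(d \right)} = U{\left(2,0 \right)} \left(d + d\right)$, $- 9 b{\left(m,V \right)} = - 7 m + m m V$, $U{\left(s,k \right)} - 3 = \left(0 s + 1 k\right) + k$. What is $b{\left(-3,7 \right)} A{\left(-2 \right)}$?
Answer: $112$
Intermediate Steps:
$U{\left(s,k \right)} = 3 + 2 k$ ($U{\left(s,k \right)} = 3 + \left(\left(0 s + 1 k\right) + k\right) = 3 + \left(\left(0 + k\right) + k\right) = 3 + \left(k + k\right) = 3 + 2 k$)
$b{\left(m,V \right)} = \frac{7 m}{9} - \frac{V m^{2}}{9}$ ($b{\left(m,V \right)} = - \frac{- 7 m + m m V}{9} = - \frac{- 7 m + m^{2} V}{9} = - \frac{- 7 m + V m^{2}}{9} = \frac{7 m}{9} - \frac{V m^{2}}{9}$)
$A{\left(d \right)} = 6 d$ ($A{\left(d \right)} = \left(3 + 2 \cdot 0\right) \left(d + d\right) = \left(3 + 0\right) 2 d = 3 \cdot 2 d = 6 d$)
$b{\left(-3,7 \right)} A{\left(-2 \right)} = \frac{1}{9} \left(-3\right) \left(7 - 7 \left(-3\right)\right) 6 \left(-2\right) = \frac{1}{9} \left(-3\right) \left(7 + 21\right) \left(-12\right) = \frac{1}{9} \left(-3\right) 28 \left(-12\right) = \left(- \frac{28}{3}\right) \left(-12\right) = 112$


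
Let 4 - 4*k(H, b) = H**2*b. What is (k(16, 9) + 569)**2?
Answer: 36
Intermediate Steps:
k(H, b) = 1 - b*H**2/4 (k(H, b) = 1 - H**2*b/4 = 1 - b*H**2/4)
(k(16, 9) + 569)**2 = ((1 - 1/4*9*16**2) + 569)**2 = ((1 - 1/4*9*256) + 569)**2 = ((1 - 576) + 569)**2 = (-575 + 569)**2 = (-6)**2 = 36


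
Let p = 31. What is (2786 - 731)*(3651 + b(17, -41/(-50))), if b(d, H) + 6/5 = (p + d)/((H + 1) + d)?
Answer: 7062750999/941 ≈ 7.5056e+6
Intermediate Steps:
b(d, H) = -6/5 + (31 + d)/(1 + H + d) (b(d, H) = -6/5 + (31 + d)/((H + 1) + d) = -6/5 + (31 + d)/((1 + H) + d) = -6/5 + (31 + d)/(1 + H + d))
(2786 - 731)*(3651 + b(17, -41/(-50))) = (2786 - 731)*(3651 + (149 - 1*17 - (-246)/(-50))/(5*(1 - 41/(-50) + 17))) = 2055*(3651 + (149 - 17 - (-246)*(-1)/50)/(5*(1 - 41*(-1/50) + 17))) = 2055*(3651 + (149 - 17 - 6*41/50)/(5*(1 + 41/50 + 17))) = 2055*(3651 + (149 - 17 - 123/25)/(5*(941/50))) = 2055*(3651 + (⅕)*(50/941)*(3177/25)) = 2055*(3651 + 6354/4705) = 2055*(17184309/4705) = 7062750999/941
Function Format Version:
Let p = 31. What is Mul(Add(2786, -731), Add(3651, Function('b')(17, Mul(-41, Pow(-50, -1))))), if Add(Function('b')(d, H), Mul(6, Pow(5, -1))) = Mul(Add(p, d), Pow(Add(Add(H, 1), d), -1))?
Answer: Rational(7062750999, 941) ≈ 7.5056e+6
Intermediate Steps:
Function('b')(d, H) = Add(Rational(-6, 5), Mul(Pow(Add(1, H, d), -1), Add(31, d))) (Function('b')(d, H) = Add(Rational(-6, 5), Mul(Add(31, d), Pow(Add(Add(H, 1), d), -1))) = Add(Rational(-6, 5), Mul(Add(31, d), Pow(Add(Add(1, H), d), -1))) = Add(Rational(-6, 5), Mul(Add(31, d), Pow(Add(1, H, d), -1))) = Add(Rational(-6, 5), Mul(Pow(Add(1, H, d), -1), Add(31, d))))
Mul(Add(2786, -731), Add(3651, Function('b')(17, Mul(-41, Pow(-50, -1))))) = Mul(Add(2786, -731), Add(3651, Mul(Rational(1, 5), Pow(Add(1, Mul(-41, Pow(-50, -1)), 17), -1), Add(149, Mul(-1, 17), Mul(-6, Mul(-41, Pow(-50, -1))))))) = Mul(2055, Add(3651, Mul(Rational(1, 5), Pow(Add(1, Mul(-41, Rational(-1, 50)), 17), -1), Add(149, -17, Mul(-6, Mul(-41, Rational(-1, 50))))))) = Mul(2055, Add(3651, Mul(Rational(1, 5), Pow(Add(1, Rational(41, 50), 17), -1), Add(149, -17, Mul(-6, Rational(41, 50)))))) = Mul(2055, Add(3651, Mul(Rational(1, 5), Pow(Rational(941, 50), -1), Add(149, -17, Rational(-123, 25))))) = Mul(2055, Add(3651, Mul(Rational(1, 5), Rational(50, 941), Rational(3177, 25)))) = Mul(2055, Add(3651, Rational(6354, 4705))) = Mul(2055, Rational(17184309, 4705)) = Rational(7062750999, 941)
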